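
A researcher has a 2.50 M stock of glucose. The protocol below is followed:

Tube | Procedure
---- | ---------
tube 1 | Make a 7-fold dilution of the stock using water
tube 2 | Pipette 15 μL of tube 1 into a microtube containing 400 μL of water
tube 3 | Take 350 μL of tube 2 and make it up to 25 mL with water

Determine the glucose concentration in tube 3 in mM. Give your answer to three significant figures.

0.181 mM

Step 1: 7-fold → factor 7
Step 2: 15 μL + 400 μL = 415 μL total → factor 415/15 = 27.667
Step 3: 350 μL brought to 25 mL → factor 25000/350 = 71.429
Overall dilution factor = 7 × 27.667 × 71.429 = 13833
Final = 2.50 M / 13833 = 0.0001807 M = 0.181 mM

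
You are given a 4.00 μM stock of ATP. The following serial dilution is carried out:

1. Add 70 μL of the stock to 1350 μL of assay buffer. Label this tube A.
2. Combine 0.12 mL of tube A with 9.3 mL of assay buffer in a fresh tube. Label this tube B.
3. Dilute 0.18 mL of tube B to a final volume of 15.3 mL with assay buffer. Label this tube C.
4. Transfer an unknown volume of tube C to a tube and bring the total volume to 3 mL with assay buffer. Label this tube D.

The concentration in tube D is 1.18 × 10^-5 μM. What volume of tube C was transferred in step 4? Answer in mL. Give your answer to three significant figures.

1.20 mL

Step 1: 70 μL + 1350 μL = 1420 μL total → factor 1420/70 = 20.286
Step 2: 0.12 mL + 9.3 mL = 9.42 mL total → factor 9.42/0.12 = 78.5
Step 3: 0.18 mL brought to 15.3 mL → factor 15.3/0.18 = 85
Step 4: v brought to 3 mL → factor = 3 mL/v
Product of known-step factors = 1.3536 × 10^5
Overall factor = 4.00 μM / (1.18 × 10^-5 μM) = 3.3898 × 10^5
Step-4 factor = 3.3898 × 10^5 / 1.3536 × 10^5 = 2.5044
v = 3 mL / 2.5044 = 1.20 mL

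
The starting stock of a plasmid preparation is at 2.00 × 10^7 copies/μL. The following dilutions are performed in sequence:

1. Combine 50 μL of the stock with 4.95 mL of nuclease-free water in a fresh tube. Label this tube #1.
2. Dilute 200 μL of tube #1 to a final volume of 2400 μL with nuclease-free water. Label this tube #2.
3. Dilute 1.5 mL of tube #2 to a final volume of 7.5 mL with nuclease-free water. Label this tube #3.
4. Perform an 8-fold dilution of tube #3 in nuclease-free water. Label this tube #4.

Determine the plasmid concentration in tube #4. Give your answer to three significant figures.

Step 1: 50 μL + 4.95 mL = 5000 μL total → factor 5000/50 = 100
Step 2: 200 μL brought to 2400 μL → factor 2400/200 = 12
Step 3: 1.5 mL brought to 7.5 mL → factor 7.5/1.5 = 5
Step 4: 8-fold → factor 8
Overall dilution factor = 100 × 12 × 5 × 8 = 48000
Final = 2.00 × 10^7 copies/μL / 48000 = 417 copies/μL

417 copies/μL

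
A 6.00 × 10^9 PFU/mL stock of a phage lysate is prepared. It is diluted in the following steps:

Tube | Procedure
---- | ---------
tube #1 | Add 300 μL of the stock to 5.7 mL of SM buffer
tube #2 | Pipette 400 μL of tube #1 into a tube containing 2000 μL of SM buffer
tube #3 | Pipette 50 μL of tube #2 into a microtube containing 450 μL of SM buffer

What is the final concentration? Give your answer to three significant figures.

5.00 × 10^6 PFU/mL

Step 1: 300 μL + 5.7 mL = 6000 μL total → factor 6000/300 = 20
Step 2: 400 μL + 2000 μL = 2400 μL total → factor 2400/400 = 6
Step 3: 50 μL + 450 μL = 500 μL total → factor 500/50 = 10
Overall dilution factor = 20 × 6 × 10 = 1200
Final = 6.00 × 10^9 PFU/mL / 1200 = 5.00 × 10^6 PFU/mL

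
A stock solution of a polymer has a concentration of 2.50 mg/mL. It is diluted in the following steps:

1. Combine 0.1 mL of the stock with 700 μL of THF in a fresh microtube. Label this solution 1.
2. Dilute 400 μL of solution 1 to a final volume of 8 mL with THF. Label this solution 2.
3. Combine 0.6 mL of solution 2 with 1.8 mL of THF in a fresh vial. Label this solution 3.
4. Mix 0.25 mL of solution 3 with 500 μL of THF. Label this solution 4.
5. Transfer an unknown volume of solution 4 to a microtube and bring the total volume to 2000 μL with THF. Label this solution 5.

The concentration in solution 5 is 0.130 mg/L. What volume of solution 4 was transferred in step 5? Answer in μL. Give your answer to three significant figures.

Step 1: 0.1 mL + 700 μL = 0.8 mL total → factor 0.8/0.1 = 8
Step 2: 400 μL brought to 8 mL → factor 8000/400 = 20
Step 3: 0.6 mL + 1.8 mL = 2.4 mL total → factor 2.4/0.6 = 4
Step 4: 0.25 mL + 500 μL = 0.75 mL total → factor 0.75/0.25 = 3
Step 5: v brought to 2000 μL → factor = 2000 μL/v
Product of known-step factors = 1920
Overall factor = 2.50 mg/mL / (0.130 mg/L) = 19231
Step-5 factor = 19231 / 1920 = 10.016
v = 2000 μL / 10.016 = 200 μL

200 μL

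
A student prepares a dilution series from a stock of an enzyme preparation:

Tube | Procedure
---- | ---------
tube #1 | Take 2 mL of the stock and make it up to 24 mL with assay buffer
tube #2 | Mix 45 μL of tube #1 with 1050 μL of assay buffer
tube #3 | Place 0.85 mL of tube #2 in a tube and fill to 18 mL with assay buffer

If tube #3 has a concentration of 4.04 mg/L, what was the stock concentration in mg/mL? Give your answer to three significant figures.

Step 1: 2 mL brought to 24 mL → factor 24/2 = 12
Step 2: 45 μL + 1050 μL = 1095 μL total → factor 1095/45 = 24.333
Step 3: 0.85 mL brought to 18 mL → factor 18/0.85 = 21.176
Overall dilution factor = 12 × 24.333 × 21.176 = 6183.5
Stock = 4.04 mg/L × 6183.5 = 2.498 × 10^4 mg/L = 25.0 mg/mL

25.0 mg/mL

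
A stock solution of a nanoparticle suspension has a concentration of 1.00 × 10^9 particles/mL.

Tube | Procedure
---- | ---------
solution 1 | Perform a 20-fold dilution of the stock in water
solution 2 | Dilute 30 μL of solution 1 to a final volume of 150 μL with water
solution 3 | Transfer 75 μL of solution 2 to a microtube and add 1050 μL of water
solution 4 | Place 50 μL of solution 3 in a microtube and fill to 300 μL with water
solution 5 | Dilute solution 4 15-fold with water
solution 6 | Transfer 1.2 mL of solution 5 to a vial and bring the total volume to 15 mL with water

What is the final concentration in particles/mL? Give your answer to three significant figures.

Step 1: 20-fold → factor 20
Step 2: 30 μL brought to 150 μL → factor 150/30 = 5
Step 3: 75 μL + 1050 μL = 1125 μL total → factor 1125/75 = 15
Step 4: 50 μL brought to 300 μL → factor 300/50 = 6
Step 5: 15-fold → factor 15
Step 6: 1.2 mL brought to 15 mL → factor 15/1.2 = 12.5
Overall dilution factor = 20 × 5 × 15 × 6 × 15 × 12.5 = 1.6875 × 10^6
Final = 1.00 × 10^9 particles/mL / 1.6875 × 10^6 = 593 particles/mL

593 particles/mL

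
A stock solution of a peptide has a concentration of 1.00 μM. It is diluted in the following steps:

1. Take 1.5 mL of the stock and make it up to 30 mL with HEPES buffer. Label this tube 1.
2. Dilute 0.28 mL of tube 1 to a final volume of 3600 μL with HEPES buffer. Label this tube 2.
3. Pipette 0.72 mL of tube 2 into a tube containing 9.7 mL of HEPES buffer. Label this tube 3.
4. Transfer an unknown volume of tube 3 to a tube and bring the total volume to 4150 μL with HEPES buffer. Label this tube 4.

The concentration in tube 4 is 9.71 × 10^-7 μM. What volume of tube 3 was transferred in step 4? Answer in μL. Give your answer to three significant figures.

15.0 μL

Step 1: 1.5 mL brought to 30 mL → factor 30/1.5 = 20
Step 2: 0.28 mL brought to 3600 μL → factor 3.6/0.28 = 12.857
Step 3: 0.72 mL + 9.7 mL = 10.42 mL total → factor 10.42/0.72 = 14.472
Step 4: v brought to 4150 μL → factor = 4150 μL/v
Product of known-step factors = 3721.4
Overall factor = 1.00 μM / (9.71 × 10^-7 μM) = 1.0299 × 10^6
Step-4 factor = 1.0299 × 10^6 / 3721.4 = 276.74
v = 4150 μL / 276.74 = 15.0 μL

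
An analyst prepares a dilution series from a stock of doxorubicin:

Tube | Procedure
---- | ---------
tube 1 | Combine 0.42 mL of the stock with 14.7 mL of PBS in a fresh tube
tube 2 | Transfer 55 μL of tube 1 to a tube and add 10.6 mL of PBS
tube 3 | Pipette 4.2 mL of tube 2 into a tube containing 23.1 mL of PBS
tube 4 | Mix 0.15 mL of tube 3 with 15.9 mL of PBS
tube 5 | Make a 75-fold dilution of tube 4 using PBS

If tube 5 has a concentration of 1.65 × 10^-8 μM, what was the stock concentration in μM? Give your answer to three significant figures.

6.00 μM

Step 1: 0.42 mL + 14.7 mL = 15.12 mL total → factor 15.12/0.42 = 36
Step 2: 55 μL + 10.6 mL = 10655 μL total → factor 10655/55 = 193.73
Step 3: 4.2 mL + 23.1 mL = 27.3 mL total → factor 27.3/4.2 = 6.5
Step 4: 0.15 mL + 15.9 mL = 16.05 mL total → factor 16.05/0.15 = 107
Step 5: 75-fold → factor 75
Overall dilution factor = 36 × 193.73 × 6.5 × 107 × 75 = 3.6379 × 10^8
Stock = 1.65 × 10^-8 μM × 3.6379 × 10^8 = 6.00 μM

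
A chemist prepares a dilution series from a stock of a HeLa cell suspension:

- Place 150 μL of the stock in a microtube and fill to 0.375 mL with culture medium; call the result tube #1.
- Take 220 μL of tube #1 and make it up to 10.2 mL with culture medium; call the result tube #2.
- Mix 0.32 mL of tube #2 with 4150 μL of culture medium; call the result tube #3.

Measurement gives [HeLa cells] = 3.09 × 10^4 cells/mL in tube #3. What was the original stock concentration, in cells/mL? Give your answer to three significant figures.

Step 1: 150 μL brought to 0.375 mL → factor 375/150 = 2.5
Step 2: 220 μL brought to 10.2 mL → factor 10200/220 = 46.364
Step 3: 0.32 mL + 4150 μL = 4.47 mL total → factor 4.47/0.32 = 13.969
Overall dilution factor = 2.5 × 46.364 × 13.969 = 1619.1
Stock = 3.09 × 10^4 cells/mL × 1619.1 = 5.00 × 10^7 cells/mL

5.00 × 10^7 cells/mL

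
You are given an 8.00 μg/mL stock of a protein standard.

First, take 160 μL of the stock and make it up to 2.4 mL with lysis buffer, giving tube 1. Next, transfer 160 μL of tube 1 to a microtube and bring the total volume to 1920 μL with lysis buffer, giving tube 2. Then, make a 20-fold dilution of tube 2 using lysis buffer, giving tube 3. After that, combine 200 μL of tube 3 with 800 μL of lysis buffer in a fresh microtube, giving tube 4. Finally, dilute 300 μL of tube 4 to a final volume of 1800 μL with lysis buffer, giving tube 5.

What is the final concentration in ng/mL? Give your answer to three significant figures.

0.0741 ng/mL

Step 1: 160 μL brought to 2.4 mL → factor 2400/160 = 15
Step 2: 160 μL brought to 1920 μL → factor 1920/160 = 12
Step 3: 20-fold → factor 20
Step 4: 200 μL + 800 μL = 1000 μL total → factor 1000/200 = 5
Step 5: 300 μL brought to 1800 μL → factor 1800/300 = 6
Overall dilution factor = 15 × 12 × 20 × 5 × 6 = 1.08 × 10^5
Final = 8.00 μg/mL / 1.08 × 10^5 = 7.407 × 10^-5 μg/mL = 0.0741 ng/mL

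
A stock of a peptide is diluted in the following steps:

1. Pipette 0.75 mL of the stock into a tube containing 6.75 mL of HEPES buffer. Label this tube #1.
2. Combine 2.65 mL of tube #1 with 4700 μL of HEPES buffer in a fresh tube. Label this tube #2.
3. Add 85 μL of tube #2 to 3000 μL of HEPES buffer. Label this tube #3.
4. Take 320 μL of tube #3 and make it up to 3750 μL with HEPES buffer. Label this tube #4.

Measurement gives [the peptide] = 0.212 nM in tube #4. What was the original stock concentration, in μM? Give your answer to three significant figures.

Step 1: 0.75 mL + 6.75 mL = 7.5 mL total → factor 7.5/0.75 = 10
Step 2: 2.65 mL + 4700 μL = 7.35 mL total → factor 7.35/2.65 = 2.7736
Step 3: 85 μL + 3000 μL = 3085 μL total → factor 3085/85 = 36.294
Step 4: 320 μL brought to 3750 μL → factor 3750/320 = 11.719
Overall dilution factor = 10 × 2.7736 × 36.294 × 11.719 = 11797
Stock = 0.212 nM × 11797 = 2501 nM = 2.50 μM

2.50 μM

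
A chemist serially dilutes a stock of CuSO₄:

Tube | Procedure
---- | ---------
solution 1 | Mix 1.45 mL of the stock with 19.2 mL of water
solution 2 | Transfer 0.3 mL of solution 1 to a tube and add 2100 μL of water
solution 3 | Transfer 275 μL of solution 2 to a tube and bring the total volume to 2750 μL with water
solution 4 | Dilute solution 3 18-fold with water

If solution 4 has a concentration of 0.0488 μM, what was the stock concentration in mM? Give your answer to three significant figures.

Step 1: 1.45 mL + 19.2 mL = 20.65 mL total → factor 20.65/1.45 = 14.241
Step 2: 0.3 mL + 2100 μL = 2.4 mL total → factor 2.4/0.3 = 8
Step 3: 275 μL brought to 2750 μL → factor 2750/275 = 10
Step 4: 18-fold → factor 18
Overall dilution factor = 14.241 × 8 × 10 × 18 = 20508
Stock = 0.0488 μM × 20508 = 1001 μM = 1.00 mM

1.00 mM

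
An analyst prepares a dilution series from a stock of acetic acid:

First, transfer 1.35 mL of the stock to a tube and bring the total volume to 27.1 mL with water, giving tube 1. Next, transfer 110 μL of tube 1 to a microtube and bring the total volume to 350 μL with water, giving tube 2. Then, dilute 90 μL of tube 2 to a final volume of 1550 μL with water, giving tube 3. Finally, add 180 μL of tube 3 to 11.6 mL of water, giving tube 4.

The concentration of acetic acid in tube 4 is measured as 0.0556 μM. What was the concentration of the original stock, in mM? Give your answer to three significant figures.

4.00 mM

Step 1: 1.35 mL brought to 27.1 mL → factor 27.1/1.35 = 20.074
Step 2: 110 μL brought to 350 μL → factor 350/110 = 3.1818
Step 3: 90 μL brought to 1550 μL → factor 1550/90 = 17.222
Step 4: 180 μL + 11.6 mL = 11780 μL total → factor 11780/180 = 65.444
Overall dilution factor = 20.074 × 3.1818 × 17.222 × 65.444 = 71990
Stock = 0.0556 μM × 71990 = 4003 μM = 4.00 mM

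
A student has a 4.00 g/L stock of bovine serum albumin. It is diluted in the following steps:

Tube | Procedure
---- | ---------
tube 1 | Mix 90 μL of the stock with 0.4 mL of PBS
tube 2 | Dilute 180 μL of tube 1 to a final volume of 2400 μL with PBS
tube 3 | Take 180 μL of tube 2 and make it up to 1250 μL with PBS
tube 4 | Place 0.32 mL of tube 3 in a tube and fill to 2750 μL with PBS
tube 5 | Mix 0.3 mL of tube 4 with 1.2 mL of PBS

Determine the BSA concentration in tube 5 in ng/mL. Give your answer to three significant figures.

Step 1: 90 μL + 0.4 mL = 490 μL total → factor 490/90 = 5.4444
Step 2: 180 μL brought to 2400 μL → factor 2400/180 = 13.333
Step 3: 180 μL brought to 1250 μL → factor 1250/180 = 6.9444
Step 4: 0.32 mL brought to 2750 μL → factor 2.75/0.32 = 8.5938
Step 5: 0.3 mL + 1.2 mL = 1.5 mL total → factor 1.5/0.3 = 5
Overall dilution factor = 5.4444 × 13.333 × 6.9444 × 8.5938 × 5 = 21661
Final = 4.00 g/L / 21661 = 0.0001847 g/L = 185 ng/mL

185 ng/mL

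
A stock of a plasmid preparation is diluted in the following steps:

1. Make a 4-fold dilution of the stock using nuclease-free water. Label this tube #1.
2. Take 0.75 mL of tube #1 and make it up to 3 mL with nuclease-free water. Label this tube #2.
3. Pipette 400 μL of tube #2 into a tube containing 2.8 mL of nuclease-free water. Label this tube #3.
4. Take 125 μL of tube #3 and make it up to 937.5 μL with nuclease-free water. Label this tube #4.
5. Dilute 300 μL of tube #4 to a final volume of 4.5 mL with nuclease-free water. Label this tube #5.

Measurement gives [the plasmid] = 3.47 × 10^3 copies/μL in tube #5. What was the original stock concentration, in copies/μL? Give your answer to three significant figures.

5.00 × 10^7 copies/μL

Step 1: 4-fold → factor 4
Step 2: 0.75 mL brought to 3 mL → factor 3/0.75 = 4
Step 3: 400 μL + 2.8 mL = 3200 μL total → factor 3200/400 = 8
Step 4: 125 μL brought to 937.5 μL → factor 937.5/125 = 7.5
Step 5: 300 μL brought to 4.5 mL → factor 4500/300 = 15
Overall dilution factor = 4 × 4 × 8 × 7.5 × 15 = 14400
Stock = 3.47 × 10^3 copies/μL × 14400 = 5.00 × 10^7 copies/μL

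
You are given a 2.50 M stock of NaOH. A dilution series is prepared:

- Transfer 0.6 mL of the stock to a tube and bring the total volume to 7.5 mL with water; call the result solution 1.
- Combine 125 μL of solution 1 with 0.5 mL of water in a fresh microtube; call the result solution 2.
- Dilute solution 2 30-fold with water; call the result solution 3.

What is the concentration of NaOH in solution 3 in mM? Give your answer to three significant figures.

1.33 mM

Step 1: 0.6 mL brought to 7.5 mL → factor 7.5/0.6 = 12.5
Step 2: 125 μL + 0.5 mL = 625 μL total → factor 625/125 = 5
Step 3: 30-fold → factor 30
Overall dilution factor = 12.5 × 5 × 30 = 1875
Final = 2.50 M / 1875 = 0.001333 M = 1.33 mM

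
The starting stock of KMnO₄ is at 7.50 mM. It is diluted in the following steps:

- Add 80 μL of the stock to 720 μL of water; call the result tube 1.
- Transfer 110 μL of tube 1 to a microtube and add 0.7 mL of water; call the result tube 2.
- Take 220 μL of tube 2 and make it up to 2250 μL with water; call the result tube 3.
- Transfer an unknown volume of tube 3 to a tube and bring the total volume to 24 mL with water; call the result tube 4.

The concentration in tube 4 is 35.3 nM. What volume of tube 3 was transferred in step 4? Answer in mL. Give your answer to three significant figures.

Step 1: 80 μL + 720 μL = 800 μL total → factor 800/80 = 10
Step 2: 110 μL + 0.7 mL = 810 μL total → factor 810/110 = 7.3636
Step 3: 220 μL brought to 2250 μL → factor 2250/220 = 10.227
Step 4: v brought to 24 mL → factor = 24 mL/v
Product of known-step factors = 753.1
Overall factor = 7.50 mM / (35.3 nM) = 2.1246 × 10^5
Step-4 factor = 2.1246 × 10^5 / 753.1 = 282.12
v = 24 mL / 282.12 = 0.0851 mL

0.0851 mL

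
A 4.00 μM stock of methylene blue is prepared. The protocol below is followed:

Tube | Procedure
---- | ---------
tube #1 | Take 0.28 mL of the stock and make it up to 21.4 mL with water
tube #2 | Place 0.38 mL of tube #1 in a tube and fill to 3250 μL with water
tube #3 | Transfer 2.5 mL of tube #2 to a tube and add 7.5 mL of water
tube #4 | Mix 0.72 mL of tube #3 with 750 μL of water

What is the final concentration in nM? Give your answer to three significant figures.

0.749 nM

Step 1: 0.28 mL brought to 21.4 mL → factor 21.4/0.28 = 76.429
Step 2: 0.38 mL brought to 3250 μL → factor 3.25/0.38 = 8.5526
Step 3: 2.5 mL + 7.5 mL = 10 mL total → factor 10/2.5 = 4
Step 4: 0.72 mL + 750 μL = 1.47 mL total → factor 1.47/0.72 = 2.0417
Overall dilution factor = 76.429 × 8.5526 × 4 × 2.0417 = 5338.3
Final = 4.00 μM / 5338.3 = 0.0007493 μM = 0.749 nM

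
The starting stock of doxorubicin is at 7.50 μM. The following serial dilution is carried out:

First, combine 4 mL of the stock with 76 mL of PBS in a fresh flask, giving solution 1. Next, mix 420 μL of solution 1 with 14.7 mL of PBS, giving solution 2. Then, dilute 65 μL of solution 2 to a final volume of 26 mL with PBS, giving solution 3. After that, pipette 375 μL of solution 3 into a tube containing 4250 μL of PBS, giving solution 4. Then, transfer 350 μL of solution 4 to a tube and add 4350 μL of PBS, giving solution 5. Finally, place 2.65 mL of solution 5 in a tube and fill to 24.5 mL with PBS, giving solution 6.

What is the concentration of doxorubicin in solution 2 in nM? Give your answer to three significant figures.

10.4 nM

Step 1: 4 mL + 76 mL = 80 mL total → factor 80/4 = 20
Step 2: 420 μL + 14.7 mL = 15120 μL total → factor 15120/420 = 36
Dilution factor through solution 2 = 20 × 36 = 720
[solution 2] = 7.50 μM / 720 = 0.01042 μM = 10.4 nM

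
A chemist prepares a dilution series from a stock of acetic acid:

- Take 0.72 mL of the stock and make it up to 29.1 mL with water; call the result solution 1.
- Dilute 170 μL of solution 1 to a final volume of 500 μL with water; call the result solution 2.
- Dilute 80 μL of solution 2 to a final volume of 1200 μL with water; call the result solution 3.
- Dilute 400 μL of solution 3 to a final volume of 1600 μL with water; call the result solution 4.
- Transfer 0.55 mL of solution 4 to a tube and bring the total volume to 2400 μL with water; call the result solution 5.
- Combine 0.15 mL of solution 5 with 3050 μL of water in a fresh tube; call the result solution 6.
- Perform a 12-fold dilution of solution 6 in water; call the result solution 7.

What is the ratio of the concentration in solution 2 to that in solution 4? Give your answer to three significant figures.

60.0

Step 1: 0.72 mL brought to 29.1 mL → factor 29.1/0.72 = 40.417
Step 2: 170 μL brought to 500 μL → factor 500/170 = 2.9412
Step 3: 80 μL brought to 1200 μL → factor 1200/80 = 15
Step 4: 400 μL brought to 1600 μL → factor 1600/400 = 4
Dilution factor to solution 2 = 118.87; to solution 4 = 7132.4
[solution 2]/[solution 4] = (factor to solution 4)/(factor to solution 2) = 7132.4/118.87 = 60.0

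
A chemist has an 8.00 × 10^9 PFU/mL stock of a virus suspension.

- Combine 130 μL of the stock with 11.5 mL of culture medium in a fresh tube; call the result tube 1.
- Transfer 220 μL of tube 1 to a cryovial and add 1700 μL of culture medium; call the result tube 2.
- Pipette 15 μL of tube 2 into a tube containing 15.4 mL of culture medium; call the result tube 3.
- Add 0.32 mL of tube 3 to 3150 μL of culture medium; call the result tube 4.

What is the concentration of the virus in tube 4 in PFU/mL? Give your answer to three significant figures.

919 PFU/mL

Step 1: 130 μL + 11.5 mL = 11630 μL total → factor 11630/130 = 89.462
Step 2: 220 μL + 1700 μL = 1920 μL total → factor 1920/220 = 8.7273
Step 3: 15 μL + 15.4 mL = 15415 μL total → factor 15415/15 = 1027.7
Step 4: 0.32 mL + 3150 μL = 3.47 mL total → factor 3.47/0.32 = 10.844
Overall dilution factor = 89.462 × 8.7273 × 1027.7 × 10.844 = 8.7005 × 10^6
Final = 8.00 × 10^9 PFU/mL / 8.7005 × 10^6 = 919 PFU/mL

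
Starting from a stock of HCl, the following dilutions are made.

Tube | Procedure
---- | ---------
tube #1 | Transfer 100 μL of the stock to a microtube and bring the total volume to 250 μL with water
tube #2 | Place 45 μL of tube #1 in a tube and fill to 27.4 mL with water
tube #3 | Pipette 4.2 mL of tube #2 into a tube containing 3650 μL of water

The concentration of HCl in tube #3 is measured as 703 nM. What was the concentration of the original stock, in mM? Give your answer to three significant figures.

Step 1: 100 μL brought to 250 μL → factor 250/100 = 2.5
Step 2: 45 μL brought to 27.4 mL → factor 27400/45 = 608.89
Step 3: 4.2 mL + 3650 μL = 7.85 mL total → factor 7.85/4.2 = 1.869
Overall dilution factor = 2.5 × 608.89 × 1.869 = 2845.1
Stock = 703 nM × 2845.1 = 2.000 × 10^6 nM = 2.00 mM

2.00 mM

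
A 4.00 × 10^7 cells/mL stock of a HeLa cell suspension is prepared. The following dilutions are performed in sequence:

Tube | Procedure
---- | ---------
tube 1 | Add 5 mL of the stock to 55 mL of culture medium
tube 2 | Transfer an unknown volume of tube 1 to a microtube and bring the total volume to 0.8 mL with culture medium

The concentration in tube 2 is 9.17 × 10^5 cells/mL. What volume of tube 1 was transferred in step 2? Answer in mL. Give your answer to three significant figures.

Step 1: 5 mL + 55 mL = 60 mL total → factor 60/5 = 12
Step 2: v brought to 0.8 mL → factor = 0.8 mL/v
Product of known-step factors = 12
Overall factor = 4.00 × 10^7 cells/mL / (9.17 × 10^5 cells/mL) = 43.621
Step-2 factor = 43.621 / 12 = 3.635
v = 0.8 mL / 3.635 = 0.220 mL

0.220 mL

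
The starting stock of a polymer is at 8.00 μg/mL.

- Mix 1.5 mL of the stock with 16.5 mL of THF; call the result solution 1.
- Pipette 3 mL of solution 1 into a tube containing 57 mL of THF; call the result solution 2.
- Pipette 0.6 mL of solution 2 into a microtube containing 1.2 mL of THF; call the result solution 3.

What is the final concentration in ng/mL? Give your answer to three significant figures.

11.1 ng/mL

Step 1: 1.5 mL + 16.5 mL = 18 mL total → factor 18/1.5 = 12
Step 2: 3 mL + 57 mL = 60 mL total → factor 60/3 = 20
Step 3: 0.6 mL + 1.2 mL = 1.8 mL total → factor 1.8/0.6 = 3
Overall dilution factor = 12 × 20 × 3 = 720
Final = 8.00 μg/mL / 720 = 0.01111 μg/mL = 11.1 ng/mL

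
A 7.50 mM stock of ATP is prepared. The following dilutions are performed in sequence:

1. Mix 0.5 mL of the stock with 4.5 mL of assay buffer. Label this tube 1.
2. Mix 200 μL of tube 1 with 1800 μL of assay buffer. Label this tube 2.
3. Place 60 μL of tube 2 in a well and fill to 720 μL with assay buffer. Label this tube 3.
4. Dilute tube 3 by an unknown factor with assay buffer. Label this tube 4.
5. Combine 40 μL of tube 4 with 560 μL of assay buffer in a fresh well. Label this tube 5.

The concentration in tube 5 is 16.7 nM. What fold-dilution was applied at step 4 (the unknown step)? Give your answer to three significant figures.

Step 1: 0.5 mL + 4.5 mL = 5 mL total → factor 5/0.5 = 10
Step 2: 200 μL + 1800 μL = 2000 μL total → factor 2000/200 = 10
Step 3: 60 μL brought to 720 μL → factor 720/60 = 12
Step 4: unknown factor x
Step 5: 40 μL + 560 μL = 600 μL total → factor 600/40 = 15
Product of known-step factors = 18000
Overall factor = 7.50 mM / (16.7 nM) = 4.491 × 10^5
x = 4.491 × 10^5 / 18000 = 25.0

25.0-fold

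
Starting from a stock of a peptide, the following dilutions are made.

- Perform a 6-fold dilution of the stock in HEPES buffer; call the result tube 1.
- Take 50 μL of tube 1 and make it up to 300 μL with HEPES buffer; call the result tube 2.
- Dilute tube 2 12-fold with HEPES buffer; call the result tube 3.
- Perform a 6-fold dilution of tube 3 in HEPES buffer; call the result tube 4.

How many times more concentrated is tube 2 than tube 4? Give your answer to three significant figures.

Step 1: 6-fold → factor 6
Step 2: 50 μL brought to 300 μL → factor 300/50 = 6
Step 3: 12-fold → factor 12
Step 4: 6-fold → factor 6
Dilution factor to tube 2 = 36; to tube 4 = 2592
[tube 2]/[tube 4] = (factor to tube 4)/(factor to tube 2) = 2592/36 = 72.0

72.0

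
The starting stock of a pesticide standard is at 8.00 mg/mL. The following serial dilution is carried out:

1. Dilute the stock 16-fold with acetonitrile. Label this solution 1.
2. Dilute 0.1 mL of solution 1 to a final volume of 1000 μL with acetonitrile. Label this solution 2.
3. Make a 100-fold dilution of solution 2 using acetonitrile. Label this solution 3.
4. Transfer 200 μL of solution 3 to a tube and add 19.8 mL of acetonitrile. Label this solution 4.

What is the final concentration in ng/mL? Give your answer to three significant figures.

Step 1: 16-fold → factor 16
Step 2: 0.1 mL brought to 1000 μL → factor 1/0.1 = 10
Step 3: 100-fold → factor 100
Step 4: 200 μL + 19.8 mL = 20000 μL total → factor 20000/200 = 100
Overall dilution factor = 16 × 10 × 100 × 100 = 1.6 × 10^6
Final = 8.00 mg/mL / 1.6 × 10^6 = 5.000 × 10^-6 mg/mL = 5.00 ng/mL

5.00 ng/mL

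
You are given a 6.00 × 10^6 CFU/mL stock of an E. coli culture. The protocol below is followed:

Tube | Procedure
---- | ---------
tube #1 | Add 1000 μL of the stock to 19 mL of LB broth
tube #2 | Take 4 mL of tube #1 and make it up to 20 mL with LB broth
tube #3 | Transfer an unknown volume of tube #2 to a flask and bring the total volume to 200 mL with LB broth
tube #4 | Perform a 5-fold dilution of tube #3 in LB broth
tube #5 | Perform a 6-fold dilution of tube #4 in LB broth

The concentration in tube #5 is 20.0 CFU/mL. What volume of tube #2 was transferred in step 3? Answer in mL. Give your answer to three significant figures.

2.00 mL

Step 1: 1000 μL + 19 mL = 20000 μL total → factor 20000/1000 = 20
Step 2: 4 mL brought to 20 mL → factor 20/4 = 5
Step 3: v brought to 200 mL → factor = 200 mL/v
Step 4: 5-fold → factor 5
Step 5: 6-fold → factor 6
Product of known-step factors = 3000
Overall factor = 6.00 × 10^6 CFU/mL / (20.0 CFU/mL) = 3 × 10^5
Step-3 factor = 3 × 10^5 / 3000 = 100
v = 200 mL / 100 = 2.00 mL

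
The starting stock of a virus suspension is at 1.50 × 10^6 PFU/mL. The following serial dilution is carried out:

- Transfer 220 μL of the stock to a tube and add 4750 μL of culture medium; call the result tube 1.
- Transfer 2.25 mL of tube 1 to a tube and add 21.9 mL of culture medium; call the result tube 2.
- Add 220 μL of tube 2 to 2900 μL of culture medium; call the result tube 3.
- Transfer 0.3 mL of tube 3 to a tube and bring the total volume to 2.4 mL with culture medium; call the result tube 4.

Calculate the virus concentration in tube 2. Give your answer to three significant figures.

Step 1: 220 μL + 4750 μL = 4970 μL total → factor 4970/220 = 22.591
Step 2: 2.25 mL + 21.9 mL = 24.15 mL total → factor 24.15/2.25 = 10.733
Dilution factor through tube 2 = 22.591 × 10.733 = 242.48
[tube 2] = 1.50 × 10^6 PFU/mL / 242.48 = 6.19 × 10^3 PFU/mL

6.19 × 10^3 PFU/mL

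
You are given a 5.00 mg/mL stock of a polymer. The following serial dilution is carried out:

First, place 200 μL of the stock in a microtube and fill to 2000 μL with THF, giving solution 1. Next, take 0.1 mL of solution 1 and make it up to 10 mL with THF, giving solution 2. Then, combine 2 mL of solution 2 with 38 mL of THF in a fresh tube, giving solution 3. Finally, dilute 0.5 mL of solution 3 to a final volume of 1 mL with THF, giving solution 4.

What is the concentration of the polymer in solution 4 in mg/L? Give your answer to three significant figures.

Step 1: 200 μL brought to 2000 μL → factor 2000/200 = 10
Step 2: 0.1 mL brought to 10 mL → factor 10/0.1 = 100
Step 3: 2 mL + 38 mL = 40 mL total → factor 40/2 = 20
Step 4: 0.5 mL brought to 1 mL → factor 1/0.5 = 2
Overall dilution factor = 10 × 100 × 20 × 2 = 40000
Final = 5.00 mg/mL / 40000 = 0.0001250 mg/mL = 0.125 mg/L

0.125 mg/L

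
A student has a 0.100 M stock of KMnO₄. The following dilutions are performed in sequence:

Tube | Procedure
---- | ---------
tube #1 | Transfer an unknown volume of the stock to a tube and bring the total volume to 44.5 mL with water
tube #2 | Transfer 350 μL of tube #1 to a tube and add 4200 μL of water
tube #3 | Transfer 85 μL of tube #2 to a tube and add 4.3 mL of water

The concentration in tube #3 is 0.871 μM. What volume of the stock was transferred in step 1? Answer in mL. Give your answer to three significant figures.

0.260 mL

Step 1: v brought to 44.5 mL → factor = 44.5 mL/v
Step 2: 350 μL + 4200 μL = 4550 μL total → factor 4550/350 = 13
Step 3: 85 μL + 4.3 mL = 4385 μL total → factor 4385/85 = 51.588
Product of known-step factors = 670.65
Overall factor = 0.100 M / (0.871 μM) = 1.1481 × 10^5
Step-1 factor = 1.1481 × 10^5 / 670.65 = 171.19
v = 44.5 mL / 171.19 = 0.260 mL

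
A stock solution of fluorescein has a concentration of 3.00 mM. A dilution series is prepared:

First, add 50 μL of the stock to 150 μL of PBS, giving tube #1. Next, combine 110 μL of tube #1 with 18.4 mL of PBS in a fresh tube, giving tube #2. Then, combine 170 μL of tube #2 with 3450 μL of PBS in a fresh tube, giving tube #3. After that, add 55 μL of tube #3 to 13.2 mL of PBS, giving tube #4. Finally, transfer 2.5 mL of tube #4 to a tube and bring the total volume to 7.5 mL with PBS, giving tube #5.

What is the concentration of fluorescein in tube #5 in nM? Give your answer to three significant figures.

0.290 nM

Step 1: 50 μL + 150 μL = 200 μL total → factor 200/50 = 4
Step 2: 110 μL + 18.4 mL = 18510 μL total → factor 18510/110 = 168.27
Step 3: 170 μL + 3450 μL = 3620 μL total → factor 3620/170 = 21.294
Step 4: 55 μL + 13.2 mL = 13255 μL total → factor 13255/55 = 241
Step 5: 2.5 mL brought to 7.5 mL → factor 7.5/2.5 = 3
Overall dilution factor = 4 × 168.27 × 21.294 × 241 × 3 = 1.0363 × 10^7
Final = 3.00 mM / 1.0363 × 10^7 = 2.895 × 10^-7 mM = 0.290 nM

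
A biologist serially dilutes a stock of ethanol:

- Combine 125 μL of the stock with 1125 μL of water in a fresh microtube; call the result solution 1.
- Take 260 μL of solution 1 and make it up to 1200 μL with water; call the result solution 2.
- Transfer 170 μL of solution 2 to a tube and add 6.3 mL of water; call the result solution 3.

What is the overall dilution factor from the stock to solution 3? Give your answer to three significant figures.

Step 1: 125 μL + 1125 μL = 1250 μL total → factor 1250/125 = 10
Step 2: 260 μL brought to 1200 μL → factor 1200/260 = 4.6154
Step 3: 170 μL + 6.3 mL = 6470 μL total → factor 6470/170 = 38.059
Overall dilution factor = 10 × 4.6154 × 38.059 = 1756.6

1.76 × 10^3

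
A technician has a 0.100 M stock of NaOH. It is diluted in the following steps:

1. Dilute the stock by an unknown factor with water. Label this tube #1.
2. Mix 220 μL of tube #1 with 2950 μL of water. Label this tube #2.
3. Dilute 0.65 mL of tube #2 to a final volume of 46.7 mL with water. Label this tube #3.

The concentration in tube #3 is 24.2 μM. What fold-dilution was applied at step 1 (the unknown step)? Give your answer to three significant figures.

3.99-fold

Step 1: unknown factor x
Step 2: 220 μL + 2950 μL = 3170 μL total → factor 3170/220 = 14.409
Step 3: 0.65 mL brought to 46.7 mL → factor 46.7/0.65 = 71.846
Product of known-step factors = 1035.2
Overall factor = 0.100 M / (24.2 μM) = 4132.2
x = 4132.2 / 1035.2 = 3.99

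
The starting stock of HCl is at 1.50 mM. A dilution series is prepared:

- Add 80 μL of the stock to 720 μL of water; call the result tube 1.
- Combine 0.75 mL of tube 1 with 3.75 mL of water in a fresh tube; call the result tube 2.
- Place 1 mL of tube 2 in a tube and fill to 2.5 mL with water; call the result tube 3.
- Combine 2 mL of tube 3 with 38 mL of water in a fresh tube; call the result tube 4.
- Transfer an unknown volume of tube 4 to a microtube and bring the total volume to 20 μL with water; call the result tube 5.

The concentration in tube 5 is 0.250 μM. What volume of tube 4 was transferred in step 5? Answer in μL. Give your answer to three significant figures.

10.0 μL

Step 1: 80 μL + 720 μL = 800 μL total → factor 800/80 = 10
Step 2: 0.75 mL + 3.75 mL = 4.5 mL total → factor 4.5/0.75 = 6
Step 3: 1 mL brought to 2.5 mL → factor 2.5/1 = 2.5
Step 4: 2 mL + 38 mL = 40 mL total → factor 40/2 = 20
Step 5: v brought to 20 μL → factor = 20 μL/v
Product of known-step factors = 3000
Overall factor = 1.50 mM / (0.250 μM) = 6000
Step-5 factor = 6000 / 3000 = 2
v = 20 μL / 2 = 10.0 μL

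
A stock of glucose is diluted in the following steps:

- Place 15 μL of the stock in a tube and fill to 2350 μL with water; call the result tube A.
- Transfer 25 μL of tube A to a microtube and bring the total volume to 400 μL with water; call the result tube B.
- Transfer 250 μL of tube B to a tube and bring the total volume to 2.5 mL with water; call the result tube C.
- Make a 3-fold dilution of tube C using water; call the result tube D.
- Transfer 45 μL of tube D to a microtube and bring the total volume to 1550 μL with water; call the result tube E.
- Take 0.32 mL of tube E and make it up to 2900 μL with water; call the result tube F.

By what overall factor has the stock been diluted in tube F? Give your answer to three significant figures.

Step 1: 15 μL brought to 2350 μL → factor 2350/15 = 156.67
Step 2: 25 μL brought to 400 μL → factor 400/25 = 16
Step 3: 250 μL brought to 2.5 mL → factor 2500/250 = 10
Step 4: 3-fold → factor 3
Step 5: 45 μL brought to 1550 μL → factor 1550/45 = 34.444
Step 6: 0.32 mL brought to 2900 μL → factor 2.9/0.32 = 9.0625
Overall dilution factor = 156.67 × 16 × 10 × 3 × 34.444 × 9.0625 = 2.3474 × 10^7

2.35 × 10^7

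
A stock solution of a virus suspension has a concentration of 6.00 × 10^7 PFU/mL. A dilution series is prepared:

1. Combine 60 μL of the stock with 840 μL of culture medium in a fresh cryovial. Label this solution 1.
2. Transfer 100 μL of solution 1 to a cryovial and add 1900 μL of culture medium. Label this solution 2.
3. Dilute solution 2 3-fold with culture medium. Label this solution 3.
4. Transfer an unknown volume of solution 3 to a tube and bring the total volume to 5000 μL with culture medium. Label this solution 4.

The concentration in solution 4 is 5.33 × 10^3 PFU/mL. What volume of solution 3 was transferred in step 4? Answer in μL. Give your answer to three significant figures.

Step 1: 60 μL + 840 μL = 900 μL total → factor 900/60 = 15
Step 2: 100 μL + 1900 μL = 2000 μL total → factor 2000/100 = 20
Step 3: 3-fold → factor 3
Step 4: v brought to 5000 μL → factor = 5000 μL/v
Product of known-step factors = 900
Overall factor = 6.00 × 10^7 PFU/mL / (5.33 × 10^3 PFU/mL) = 11257
Step-4 factor = 11257 / 900 = 12.508
v = 5000 μL / 12.508 = 400 μL

400 μL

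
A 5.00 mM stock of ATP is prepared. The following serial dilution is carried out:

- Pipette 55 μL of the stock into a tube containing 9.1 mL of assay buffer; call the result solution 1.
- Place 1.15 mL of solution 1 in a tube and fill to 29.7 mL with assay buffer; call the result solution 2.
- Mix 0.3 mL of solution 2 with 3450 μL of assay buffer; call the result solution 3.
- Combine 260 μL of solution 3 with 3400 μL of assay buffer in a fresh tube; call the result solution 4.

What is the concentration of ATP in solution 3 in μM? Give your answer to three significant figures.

0.0930 μM

Step 1: 55 μL + 9.1 mL = 9155 μL total → factor 9155/55 = 166.45
Step 2: 1.15 mL brought to 29.7 mL → factor 29.7/1.15 = 25.826
Step 3: 0.3 mL + 3450 μL = 3.75 mL total → factor 3.75/0.3 = 12.5
Dilution factor through solution 3 = 166.45 × 25.826 × 12.5 = 53736
[solution 3] = 5.00 mM / 53736 = 9.305 × 10^-5 mM = 0.0930 μM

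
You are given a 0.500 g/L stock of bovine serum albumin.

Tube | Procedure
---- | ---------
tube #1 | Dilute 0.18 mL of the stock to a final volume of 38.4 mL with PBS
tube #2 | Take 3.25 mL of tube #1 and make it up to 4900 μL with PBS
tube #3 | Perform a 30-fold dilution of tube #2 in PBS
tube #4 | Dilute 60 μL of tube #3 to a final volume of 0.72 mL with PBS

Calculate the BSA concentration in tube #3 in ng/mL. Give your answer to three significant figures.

Step 1: 0.18 mL brought to 38.4 mL → factor 38.4/0.18 = 213.33
Step 2: 3.25 mL brought to 4900 μL → factor 4.9/3.25 = 1.5077
Step 3: 30-fold → factor 30
Dilution factor through tube #3 = 213.33 × 1.5077 × 30 = 9649.2
[tube #3] = 0.500 g/L / 9649.2 = 5.182 × 10^-5 g/L = 51.8 ng/mL

51.8 ng/mL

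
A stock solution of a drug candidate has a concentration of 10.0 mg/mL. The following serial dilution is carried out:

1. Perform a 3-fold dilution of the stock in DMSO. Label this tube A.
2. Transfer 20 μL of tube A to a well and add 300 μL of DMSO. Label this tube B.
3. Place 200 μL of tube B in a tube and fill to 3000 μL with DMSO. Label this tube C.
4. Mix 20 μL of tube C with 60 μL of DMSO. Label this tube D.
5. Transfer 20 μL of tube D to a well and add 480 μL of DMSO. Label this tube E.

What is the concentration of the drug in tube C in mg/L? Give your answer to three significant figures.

Step 1: 3-fold → factor 3
Step 2: 20 μL + 300 μL = 320 μL total → factor 320/20 = 16
Step 3: 200 μL brought to 3000 μL → factor 3000/200 = 15
Dilution factor through tube C = 3 × 16 × 15 = 720
[tube C] = 10.0 mg/mL / 720 = 0.01389 mg/mL = 13.9 mg/L

13.9 mg/L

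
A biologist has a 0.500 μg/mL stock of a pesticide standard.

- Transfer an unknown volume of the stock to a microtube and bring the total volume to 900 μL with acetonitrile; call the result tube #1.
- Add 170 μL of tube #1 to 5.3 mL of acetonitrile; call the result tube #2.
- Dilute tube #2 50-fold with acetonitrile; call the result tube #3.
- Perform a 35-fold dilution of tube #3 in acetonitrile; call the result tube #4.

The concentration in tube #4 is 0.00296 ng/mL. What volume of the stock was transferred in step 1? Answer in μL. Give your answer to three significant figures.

Step 1: v brought to 900 μL → factor = 900 μL/v
Step 2: 170 μL + 5.3 mL = 5470 μL total → factor 5470/170 = 32.176
Step 3: 50-fold → factor 50
Step 4: 35-fold → factor 35
Product of known-step factors = 56309
Overall factor = 0.500 μg/mL / (0.00296 ng/mL) = 1.6892 × 10^5
Step-1 factor = 1.6892 × 10^5 / 56309 = 2.9999
v = 900 μL / 2.9999 = 300 μL

300 μL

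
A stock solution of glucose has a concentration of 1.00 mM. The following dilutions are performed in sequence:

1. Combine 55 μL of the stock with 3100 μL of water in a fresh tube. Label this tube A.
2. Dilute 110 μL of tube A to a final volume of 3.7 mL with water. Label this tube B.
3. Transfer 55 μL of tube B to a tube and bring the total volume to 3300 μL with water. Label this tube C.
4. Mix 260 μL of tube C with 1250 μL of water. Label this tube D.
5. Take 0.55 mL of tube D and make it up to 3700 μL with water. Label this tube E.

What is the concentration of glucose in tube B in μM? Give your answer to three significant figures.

0.518 μM

Step 1: 55 μL + 3100 μL = 3155 μL total → factor 3155/55 = 57.364
Step 2: 110 μL brought to 3.7 mL → factor 3700/110 = 33.636
Dilution factor through tube B = 57.364 × 33.636 = 1929.5
[tube B] = 1.00 mM / 1929.5 = 0.0005183 mM = 0.518 μM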